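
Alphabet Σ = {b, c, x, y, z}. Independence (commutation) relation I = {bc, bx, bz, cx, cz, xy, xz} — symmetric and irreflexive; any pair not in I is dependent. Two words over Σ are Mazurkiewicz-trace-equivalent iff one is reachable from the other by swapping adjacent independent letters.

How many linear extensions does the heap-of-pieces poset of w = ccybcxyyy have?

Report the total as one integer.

18

#0=c has no predecessor
#1=c depends on [0:c]
#2=y depends on [1:c]
#3=b depends on [2:y]
#4=c depends on [2:y]
#5=x has no predecessor
#6=y depends on [3:b, 4:c]
#7=y depends on [6:y]
#8=y depends on [7:y]
sources: [0:c, 5:x]
N(rest) = Σ N(rest − s) over sources s of rest; N(one piece) = 1:
  size 1 → [5]=1  [8]=1
  size 2 → [5,8]=2  [7,8]=1
  size 3 → [5,7,8]=3  [6,7,8]=1
  size 4 → [3,6,7,8]=1  [4,6,7,8]=1  [5,6,7,8]=4
  size 5 → [3,4,6,7,8]=2  [3,5,6,7,8]=5  [4,5,6,7,8]=5
  size 6 → [2,3,4,6,7,8]=2  [3,4,5,6,7,8]=12
  size 7 → [1,2,3,4,6,7,8]=2  [2,3,4,5,6,7,8]=14
  first=0(c) contributes 16
  first=5(x) contributes 2
|[w]| = 18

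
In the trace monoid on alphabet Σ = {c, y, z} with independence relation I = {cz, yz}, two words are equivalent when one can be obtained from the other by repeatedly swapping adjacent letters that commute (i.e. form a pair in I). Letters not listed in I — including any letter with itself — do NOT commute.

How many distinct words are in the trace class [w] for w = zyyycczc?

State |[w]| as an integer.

0(z) covers ∅
1(y) covers ∅
2(y) covers 1:y
3(y) covers 2:y
4(c) covers 3:y
5(c) covers 4:c
6(z) covers 0:z
7(c) covers 5:c
floor of heap: 0:z, 1:y
completions by unplaced set U, small U first (add the entries for U minus each lowest piece of U):
  |U|=1: {6}:1  {7}:1
  |U|=2: {0,6}:1  {5,7}:1  {6,7}:2
  |U|=3: {0,6,7}:3  {4,5,7}:1  {5,6,7}:3
  |U|=4: {0,5,6,7}:6  {3,4,5,7}:1  {4,5,6,7}:4
  |U|=5: {0,4,5,6,7}:10  {2,3,4,5,7}:1  {3,4,5,6,7}:5
  |U|=6: {0,3,4,5,6,7}:15  {1,2,3,4,5,7}:1  {2,3,4,5,6,7}:6
  start at 0(z): 7
  start at 1(y): 21
sum over floor = 28

28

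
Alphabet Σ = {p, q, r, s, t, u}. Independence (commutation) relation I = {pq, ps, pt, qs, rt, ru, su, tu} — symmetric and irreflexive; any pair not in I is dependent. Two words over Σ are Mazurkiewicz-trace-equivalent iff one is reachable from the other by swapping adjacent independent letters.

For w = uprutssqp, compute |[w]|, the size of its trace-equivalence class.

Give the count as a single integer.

drop 0:u onto floor
drop 1:p onto {0:u}
drop 2:r onto {1:p}
drop 3:u onto {1:p}
drop 4:t onto floor
drop 5:s onto {2:r, 4:t}
drop 6:s onto {5:s}
drop 7:q onto {2:r, 3:u, 4:t}
drop 8:p onto {2:r, 3:u}
ground layer = {0:u, 4:t}
drop-orders for the pieces not yet dropped (sum over which currently-grounded one goes next):
  1 to go: {6} 1  {7} 1  {8} 1
  2 to go: {5,6} 1  {6,7} 2  {6,8} 2  {7,8} 2
  3 to go: {3,7,8} 2  {5,6,7} 3  {5,6,8} 3  {6,7,8} 6
  4 to go: {3,6,7,8} 8  {4,5,6,7} 3  {5,6,7,8} 12
  5 to go: {2,5,6,7,8} 12  {3,5,6,7,8} 20  {4,5,6,7,8} 15
  6 to go: {2,3,5,6,7,8} 32  {2,4,5,6,7,8} 27  {3,4,5,6,7,8} 35
  7 to go: {1,2,3,5,6,7,8} 32  {2,3,4,5,6,7,8} 94
  if 0:u drops first: 126 orders
  if 4:t drops first: 32 orders
heap linearizations: 158

158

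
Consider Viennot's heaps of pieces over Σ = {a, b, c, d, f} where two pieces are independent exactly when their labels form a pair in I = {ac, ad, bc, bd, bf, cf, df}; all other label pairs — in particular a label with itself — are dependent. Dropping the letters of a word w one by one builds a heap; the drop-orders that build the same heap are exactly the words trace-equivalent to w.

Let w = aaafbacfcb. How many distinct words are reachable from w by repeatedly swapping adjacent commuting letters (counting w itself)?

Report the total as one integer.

drop 0:a onto floor
drop 1:a onto {0:a}
drop 2:a onto {1:a}
drop 3:f onto {2:a}
drop 4:b onto {2:a}
drop 5:a onto {3:f, 4:b}
drop 6:c onto floor
drop 7:f onto {5:a}
drop 8:c onto {6:c}
drop 9:b onto {5:a}
ground layer = {0:a, 6:c}
drop-orders for the pieces not yet dropped (sum over which currently-grounded one goes next):
  1 to go: {7} 1  {8} 1  {9} 1
  2 to go: {6,8} 1  {7,8} 2  {7,9} 2  {8,9} 2
  3 to go: {5,7,9} 2  {6,7,8} 3  {6,8,9} 3  {7,8,9} 6
  4 to go: {3,5,7,9} 2  {4,5,7,9} 2  {5,7,8,9} 8  {6,7,8,9} 12
  5 to go: {3,4,5,7,9} 4  {3,5,7,8,9} 10  {4,5,7,8,9} 10  {5,6,7,8,9} 20
  6 to go: {2,3,4,5,7,9} 4  {3,4,5,7,8,9} 24  {3,5,6,7,8,9} 30  {4,5,6,7,8,9} 30
  7 to go: {1,2,3,4,5,7,9} 4  {2,3,4,5,7,8,9} 28  {3,4,5,6,7,8,9} 84
  8 to go: {0,1,2,3,4,5,7,9} 4  {1,2,3,4,5,7,8,9} 32  {2,3,4,5,6,7,8,9} 112
  if 0:a drops first: 144 orders
  if 6:c drops first: 36 orders
heap linearizations: 180

180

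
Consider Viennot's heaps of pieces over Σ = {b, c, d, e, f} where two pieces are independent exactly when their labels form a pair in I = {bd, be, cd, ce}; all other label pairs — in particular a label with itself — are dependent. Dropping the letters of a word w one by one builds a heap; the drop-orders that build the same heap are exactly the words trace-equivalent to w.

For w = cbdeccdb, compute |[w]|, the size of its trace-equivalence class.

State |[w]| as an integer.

drop 0:c onto floor
drop 1:b onto {0:c}
drop 2:d onto floor
drop 3:e onto {2:d}
drop 4:c onto {1:b}
drop 5:c onto {4:c}
drop 6:d onto {3:e}
drop 7:b onto {5:c}
ground layer = {0:c, 2:d}
drop-orders for the pieces not yet dropped (sum over which currently-grounded one goes next):
  1 to go: {6} 1  {7} 1
  2 to go: {3,6} 1  {5,7} 1  {6,7} 2
  3 to go: {2,3,6} 1  {3,6,7} 3  {4,5,7} 1  {5,6,7} 3
  4 to go: {1,4,5,7} 1  {2,3,6,7} 4  {3,5,6,7} 6  {4,5,6,7} 4
  5 to go: {0,1,4,5,7} 1  {1,4,5,6,7} 5  {2,3,5,6,7} 10  {3,4,5,6,7} 10
  6 to go: {0,1,4,5,6,7} 6  {1,3,4,5,6,7} 15  {2,3,4,5,6,7} 20
  if 0:c drops first: 35 orders
  if 2:d drops first: 21 orders
heap linearizations: 56

56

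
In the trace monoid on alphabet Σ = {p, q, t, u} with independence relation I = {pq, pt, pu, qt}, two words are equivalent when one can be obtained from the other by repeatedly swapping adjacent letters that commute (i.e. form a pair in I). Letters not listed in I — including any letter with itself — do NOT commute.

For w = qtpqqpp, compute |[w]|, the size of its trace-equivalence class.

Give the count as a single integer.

drop 0:q onto floor
drop 1:t onto floor
drop 2:p onto floor
drop 3:q onto {0:q}
drop 4:q onto {3:q}
drop 5:p onto {2:p}
drop 6:p onto {5:p}
ground layer = {0:q, 1:t, 2:p}
drop-orders for the pieces not yet dropped (sum over which currently-grounded one goes next):
  1 to go: {1} 1  {4} 1  {6} 1
  2 to go: {1,4} 2  {1,6} 2  {3,4} 1  {4,6} 2  {5,6} 1
  3 to go: {0,3,4} 1  {1,3,4} 3  {1,4,6} 6  {1,5,6} 3  {2,5,6} 1  {3,4,6} 3  {4,5,6} 3
  4 to go: {0,1,3,4} 4  {0,3,4,6} 4  {1,2,5,6} 4  {1,3,4,6} 12  {1,4,5,6} 12  {2,4,5,6} 4  {3,4,5,6} 6
  5 to go: {0,1,3,4,6} 20  {0,3,4,5,6} 10  {1,2,4,5,6} 20  {1,3,4,5,6} 30  {2,3,4,5,6} 10
  if 0:q drops first: 60 orders
  if 1:t drops first: 20 orders
  if 2:p drops first: 60 orders
heap linearizations: 140

140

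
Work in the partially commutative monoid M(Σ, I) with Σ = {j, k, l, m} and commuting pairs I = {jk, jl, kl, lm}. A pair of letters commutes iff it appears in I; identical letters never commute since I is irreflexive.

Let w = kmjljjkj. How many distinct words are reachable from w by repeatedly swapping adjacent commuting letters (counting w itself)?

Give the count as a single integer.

0(k) covers ∅
1(m) covers 0:k
2(j) covers 1:m
3(l) covers ∅
4(j) covers 2:j
5(j) covers 4:j
6(k) covers 1:m
7(j) covers 5:j
floor of heap: 0:k, 3:l
completions by unplaced set U, small U first (add the entries for U minus each lowest piece of U):
  |U|=1: {3}:1  {6}:1  {7}:1
  |U|=2: {3,6}:2  {3,7}:2  {5,7}:1  {6,7}:2
  |U|=3: {3,5,7}:3  {3,6,7}:6  {4,5,7}:1  {5,6,7}:3
  |U|=4: {2,4,5,7}:1  {3,4,5,7}:4  {3,5,6,7}:12  {4,5,6,7}:4
  |U|=5: {2,3,4,5,7}:5  {2,4,5,6,7}:5  {3,4,5,6,7}:20
  |U|=6: {1,2,4,5,6,7}:5  {2,3,4,5,6,7}:30
  start at 0(k): 35
  start at 3(l): 5
sum over floor = 40

40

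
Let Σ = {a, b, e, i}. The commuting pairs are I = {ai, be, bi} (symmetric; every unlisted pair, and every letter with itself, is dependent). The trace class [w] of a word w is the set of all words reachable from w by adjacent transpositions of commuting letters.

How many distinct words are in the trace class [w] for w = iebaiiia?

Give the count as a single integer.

0(i) covers ∅
1(e) covers 0:i
2(b) covers ∅
3(a) covers 1:e, 2:b
4(i) covers 1:e
5(i) covers 4:i
6(i) covers 5:i
7(a) covers 3:a
floor of heap: 0:i, 2:b
completions by unplaced set U, small U first (add the entries for U minus each lowest piece of U):
  |U|=1: {6}:1  {7}:1
  |U|=2: {3,7}:1  {5,6}:1  {6,7}:2
  |U|=3: {2,3,7}:1  {3,6,7}:3  {4,5,6}:1  {5,6,7}:3
  |U|=4: {2,3,6,7}:4  {3,5,6,7}:6  {4,5,6,7}:4
  |U|=5: {2,3,5,6,7}:10  {3,4,5,6,7}:10
  |U|=6: {1,3,4,5,6,7}:10  {2,3,4,5,6,7}:20
  start at 0(i): 30
  start at 2(b): 10
sum over floor = 40

40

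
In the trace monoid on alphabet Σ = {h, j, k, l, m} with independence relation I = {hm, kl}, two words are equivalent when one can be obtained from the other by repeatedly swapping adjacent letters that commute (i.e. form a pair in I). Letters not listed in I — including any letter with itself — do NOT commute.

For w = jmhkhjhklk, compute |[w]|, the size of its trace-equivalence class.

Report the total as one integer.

#0=j has no predecessor
#1=m depends on [0:j]
#2=h depends on [0:j]
#3=k depends on [1:m, 2:h]
#4=h depends on [3:k]
#5=j depends on [4:h]
#6=h depends on [5:j]
#7=k depends on [6:h]
#8=l depends on [6:h]
#9=k depends on [7:k]
sources: [0:j]
N(rest) = Σ N(rest − s) over sources s of rest; N(one piece) = 1:
  size 1 → [8]=1  [9]=1
  size 2 → [7,9]=1  [8,9]=2
  size 3 → [7,8,9]=3
  size 4 → [6,7,8,9]=3
  size 5 → [5,6,7,8,9]=3
  size 6 → [4,5,6,7,8,9]=3
  size 7 → [3,4,5,6,7,8,9]=3
  size 8 → [1,3,4,5,6,7,8,9]=3  [2,3,4,5,6,7,8,9]=3
  first=0(j) contributes 6

6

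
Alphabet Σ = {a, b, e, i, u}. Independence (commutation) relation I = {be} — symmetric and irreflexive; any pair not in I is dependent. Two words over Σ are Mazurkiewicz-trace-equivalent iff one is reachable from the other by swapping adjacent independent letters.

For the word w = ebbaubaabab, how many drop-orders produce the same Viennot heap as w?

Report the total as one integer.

drop 0:e onto floor
drop 1:b onto floor
drop 2:b onto {1:b}
drop 3:a onto {0:e, 2:b}
drop 4:u onto {3:a}
drop 5:b onto {4:u}
drop 6:a onto {5:b}
drop 7:a onto {6:a}
drop 8:b onto {7:a}
drop 9:a onto {8:b}
drop 10:b onto {9:a}
ground layer = {0:e, 1:b}
drop-orders for the pieces not yet dropped (sum over which currently-grounded one goes next):
  1 to go: {10} 1
  2 to go: {9,10} 1
  3 to go: {8,9,10} 1
  4 to go: {7,8,9,10} 1
  5 to go: {6,7,8,9,10} 1
  6 to go: {5,6,7,8,9,10} 1
  7 to go: {4,5,6,7,8,9,10} 1
  8 to go: {3,4,5,6,7,8,9,10} 1
  9 to go: {0,3,4,5,6,7,8,9,10} 1  {2,3,4,5,6,7,8,9,10} 1
  if 0:e drops first: 1 orders
  if 1:b drops first: 2 orders
heap linearizations: 3

3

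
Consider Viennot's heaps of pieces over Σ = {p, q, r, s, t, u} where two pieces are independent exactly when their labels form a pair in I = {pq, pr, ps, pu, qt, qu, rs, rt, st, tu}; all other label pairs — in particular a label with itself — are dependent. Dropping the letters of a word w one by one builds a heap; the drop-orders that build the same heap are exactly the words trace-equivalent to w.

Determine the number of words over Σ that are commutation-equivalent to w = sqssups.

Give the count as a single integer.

7

#0=s has no predecessor
#1=q depends on [0:s]
#2=s depends on [1:q]
#3=s depends on [2:s]
#4=u depends on [3:s]
#5=p has no predecessor
#6=s depends on [4:u]
sources: [0:s, 5:p]
N(rest) = Σ N(rest − s) over sources s of rest; N(one piece) = 1:
  size 1 → [5]=1  [6]=1
  size 2 → [4,6]=1  [5,6]=2
  size 3 → [3,4,6]=1  [4,5,6]=3
  size 4 → [2,3,4,6]=1  [3,4,5,6]=4
  size 5 → [1,2,3,4,6]=1  [2,3,4,5,6]=5
  first=0(s) contributes 6
  first=5(p) contributes 1
|[w]| = 7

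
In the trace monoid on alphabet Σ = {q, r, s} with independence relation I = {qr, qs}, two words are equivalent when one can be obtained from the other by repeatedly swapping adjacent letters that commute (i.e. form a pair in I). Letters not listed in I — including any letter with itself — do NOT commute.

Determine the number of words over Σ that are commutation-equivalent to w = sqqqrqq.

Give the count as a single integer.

#0=s has no predecessor
#1=q has no predecessor
#2=q depends on [1:q]
#3=q depends on [2:q]
#4=r depends on [0:s]
#5=q depends on [3:q]
#6=q depends on [5:q]
sources: [0:s, 1:q]
N(rest) = Σ N(rest − s) over sources s of rest; N(one piece) = 1:
  size 1 → [4]=1  [6]=1
  size 2 → [0,4]=1  [4,6]=2  [5,6]=1
  size 3 → [0,4,6]=3  [3,5,6]=1  [4,5,6]=3
  size 4 → [0,4,5,6]=6  [2,3,5,6]=1  [3,4,5,6]=4
  size 5 → [0,3,4,5,6]=10  [1,2,3,5,6]=1  [2,3,4,5,6]=5
  first=0(s) contributes 6
  first=1(q) contributes 15
|[w]| = 21

21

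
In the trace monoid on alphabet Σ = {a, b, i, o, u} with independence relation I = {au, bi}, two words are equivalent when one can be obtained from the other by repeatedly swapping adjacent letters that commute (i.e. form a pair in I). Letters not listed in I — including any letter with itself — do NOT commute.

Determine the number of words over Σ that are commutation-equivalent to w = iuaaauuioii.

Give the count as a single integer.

#0=i has no predecessor
#1=u depends on [0:i]
#2=a depends on [0:i]
#3=a depends on [2:a]
#4=a depends on [3:a]
#5=u depends on [1:u]
#6=u depends on [5:u]
#7=i depends on [4:a, 6:u]
#8=o depends on [7:i]
#9=i depends on [8:o]
#10=i depends on [9:i]
sources: [0:i]
N(rest) = Σ N(rest − s) over sources s of rest; N(one piece) = 1:
  size 1 → [10]=1
  size 2 → [9,10]=1
  size 3 → [8,9,10]=1
  size 4 → [7,8,9,10]=1
  size 5 → [4,7,8,9,10]=1  [6,7,8,9,10]=1
  size 6 → [3,4,7,8,9,10]=1  [4,6,7,8,9,10]=2  [5,6,7,8,9,10]=1
  size 7 → [1,5,6,7,8,9,10]=1  [2,3,4,7,8,9,10]=1  [3,4,6,7,8,9,10]=3  [4,5,6,7,8,9,10]=3
  size 8 → [1,4,5,6,7,8,9,10]=4  [2,3,4,6,7,8,9,10]=4  [3,4,5,6,7,8,9,10]=6
  size 9 → [1,3,4,5,6,7,8,9,10]=10  [2,3,4,5,6,7,8,9,10]=10
  first=0(i) contributes 20

20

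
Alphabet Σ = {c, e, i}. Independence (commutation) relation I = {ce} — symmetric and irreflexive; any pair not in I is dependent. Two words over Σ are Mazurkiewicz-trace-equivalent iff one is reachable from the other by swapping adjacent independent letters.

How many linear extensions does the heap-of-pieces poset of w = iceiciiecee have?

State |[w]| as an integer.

8

0(i) covers ∅
1(c) covers 0:i
2(e) covers 0:i
3(i) covers 1:c, 2:e
4(c) covers 3:i
5(i) covers 4:c
6(i) covers 5:i
7(e) covers 6:i
8(c) covers 6:i
9(e) covers 7:e
10(e) covers 9:e
floor of heap: 0:i
completions by unplaced set U, small U first (add the entries for U minus each lowest piece of U):
  |U|=1: {8}:1  {10}:1
  |U|=2: {8,10}:2  {9,10}:1
  |U|=3: {7,9,10}:1  {8,9,10}:3
  |U|=4: {7,8,9,10}:4
  |U|=5: {6,7,8,9,10}:4
  |U|=6: {5,6,7,8,9,10}:4
  |U|=7: {4,5,6,7,8,9,10}:4
  |U|=8: {3,4,5,6,7,8,9,10}:4
  |U|=9: {1,3,4,5,6,7,8,9,10}:4  {2,3,4,5,6,7,8,9,10}:4
  start at 0(i): 8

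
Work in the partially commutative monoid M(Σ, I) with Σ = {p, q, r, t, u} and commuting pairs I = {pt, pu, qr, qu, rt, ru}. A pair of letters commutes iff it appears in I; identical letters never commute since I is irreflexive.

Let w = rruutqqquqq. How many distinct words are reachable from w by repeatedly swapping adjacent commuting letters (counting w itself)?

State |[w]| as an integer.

drop 0:r onto floor
drop 1:r onto {0:r}
drop 2:u onto floor
drop 3:u onto {2:u}
drop 4:t onto {3:u}
drop 5:q onto {4:t}
drop 6:q onto {5:q}
drop 7:q onto {6:q}
drop 8:u onto {4:t}
drop 9:q onto {7:q}
drop 10:q onto {9:q}
ground layer = {0:r, 2:u}
drop-orders for the pieces not yet dropped (sum over which currently-grounded one goes next):
  1 to go: {1} 1  {8} 1  {10} 1
  2 to go: {0,1} 1  {1,8} 2  {1,10} 2  {8,10} 2  {9,10} 1
  3 to go: {0,1,8} 3  {0,1,10} 3  {1,8,10} 6  {1,9,10} 3  {7,9,10} 1  {8,9,10} 3
  4 to go: {0,1,8,10} 12  {0,1,9,10} 6  {1,7,9,10} 4  {1,8,9,10} 12  {6,7,9,10} 1  {7,8,9,10} 4
  5 to go: {0,1,7,9,10} 10  {0,1,8,9,10} 30  {1,6,7,9,10} 5  {1,7,8,9,10} 20  {5,6,7,9,10} 1  {6,7,8,9,10} 5
  6 to go: {0,1,6,7,9,10} 15  {0,1,7,8,9,10} 60  {1,5,6,7,9,10} 6  {1,6,7,8,9,10} 30  {5,6,7,8,9,10} 6
  7 to go: {0,1,5,6,7,9,10} 21  {0,1,6,7,8,9,10} 105  {1,5,6,7,8,9,10} 42  {4,5,6,7,8,9,10} 6
  8 to go: {0,1,5,6,7,8,9,10} 168  {1,4,5,6,7,8,9,10} 48  {3,4,5,6,7,8,9,10} 6
  9 to go: {0,1,4,5,6,7,8,9,10} 216  {1,3,4,5,6,7,8,9,10} 54  {2,3,4,5,6,7,8,9,10} 6
  if 0:r drops first: 60 orders
  if 2:u drops first: 270 orders
heap linearizations: 330

330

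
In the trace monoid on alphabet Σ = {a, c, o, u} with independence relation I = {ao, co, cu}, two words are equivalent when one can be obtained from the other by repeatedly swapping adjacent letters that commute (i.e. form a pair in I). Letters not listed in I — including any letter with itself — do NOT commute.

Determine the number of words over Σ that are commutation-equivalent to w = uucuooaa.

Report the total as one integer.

drop 0:u onto floor
drop 1:u onto {0:u}
drop 2:c onto floor
drop 3:u onto {1:u}
drop 4:o onto {3:u}
drop 5:o onto {4:o}
drop 6:a onto {2:c, 3:u}
drop 7:a onto {6:a}
ground layer = {0:u, 2:c}
drop-orders for the pieces not yet dropped (sum over which currently-grounded one goes next):
  1 to go: {5} 1  {7} 1
  2 to go: {4,5} 1  {5,7} 2  {6,7} 1
  3 to go: {2,6,7} 1  {4,5,7} 3  {5,6,7} 3
  4 to go: {2,5,6,7} 4  {4,5,6,7} 6
  5 to go: {2,4,5,6,7} 10  {3,4,5,6,7} 6
  6 to go: {1,3,4,5,6,7} 6  {2,3,4,5,6,7} 16
  if 0:u drops first: 22 orders
  if 2:c drops first: 6 orders
heap linearizations: 28

28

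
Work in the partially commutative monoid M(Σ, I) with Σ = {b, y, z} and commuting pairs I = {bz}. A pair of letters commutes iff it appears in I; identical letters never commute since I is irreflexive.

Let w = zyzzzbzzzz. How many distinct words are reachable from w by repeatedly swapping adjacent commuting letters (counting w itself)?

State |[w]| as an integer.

0(z) covers ∅
1(y) covers 0:z
2(z) covers 1:y
3(z) covers 2:z
4(z) covers 3:z
5(b) covers 1:y
6(z) covers 4:z
7(z) covers 6:z
8(z) covers 7:z
9(z) covers 8:z
floor of heap: 0:z
completions by unplaced set U, small U first (add the entries for U minus each lowest piece of U):
  |U|=1: {5}:1  {9}:1
  |U|=2: {5,9}:2  {8,9}:1
  |U|=3: {5,8,9}:3  {7,8,9}:1
  |U|=4: {5,7,8,9}:4  {6,7,8,9}:1
  |U|=5: {4,6,7,8,9}:1  {5,6,7,8,9}:5
  |U|=6: {3,4,6,7,8,9}:1  {4,5,6,7,8,9}:6
  |U|=7: {2,3,4,6,7,8,9}:1  {3,4,5,6,7,8,9}:7
  |U|=8: {2,3,4,5,6,7,8,9}:8
  start at 0(z): 8

8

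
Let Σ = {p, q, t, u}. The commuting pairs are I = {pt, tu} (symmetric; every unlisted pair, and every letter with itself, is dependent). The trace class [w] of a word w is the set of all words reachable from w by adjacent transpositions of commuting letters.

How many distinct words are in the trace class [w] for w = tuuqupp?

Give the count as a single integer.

#0=t has no predecessor
#1=u has no predecessor
#2=u depends on [1:u]
#3=q depends on [0:t, 2:u]
#4=u depends on [3:q]
#5=p depends on [4:u]
#6=p depends on [5:p]
sources: [0:t, 1:u]
N(rest) = Σ N(rest − s) over sources s of rest; N(one piece) = 1:
  size 1 → [6]=1
  size 2 → [5,6]=1
  size 3 → [4,5,6]=1
  size 4 → [3,4,5,6]=1
  size 5 → [0,3,4,5,6]=1  [2,3,4,5,6]=1
  first=0(t) contributes 1
  first=1(u) contributes 2
|[w]| = 3

3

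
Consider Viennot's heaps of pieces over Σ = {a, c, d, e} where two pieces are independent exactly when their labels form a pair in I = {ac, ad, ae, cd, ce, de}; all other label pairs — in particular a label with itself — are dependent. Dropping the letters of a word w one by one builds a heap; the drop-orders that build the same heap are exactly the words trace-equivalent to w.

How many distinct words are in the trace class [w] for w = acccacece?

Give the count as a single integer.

#0=a has no predecessor
#1=c has no predecessor
#2=c depends on [1:c]
#3=c depends on [2:c]
#4=a depends on [0:a]
#5=c depends on [3:c]
#6=e has no predecessor
#7=c depends on [5:c]
#8=e depends on [6:e]
sources: [0:a, 1:c, 6:e]
N(rest) = Σ N(rest − s) over sources s of rest; N(one piece) = 1:
  size 1 → [4]=1  [7]=1  [8]=1
  size 2 → [0,4]=1  [4,7]=2  [4,8]=2  [5,7]=1  [6,8]=1  [7,8]=2
  size 3 → [0,4,7]=3  [0,4,8]=3  [3,5,7]=1  [4,5,7]=3  [4,6,8]=3  [4,7,8]=6  [5,7,8]=3  [6,7,8]=3
  size 4 → [0,4,5,7]=6  [0,4,6,8]=6  [0,4,7,8]=12  [2,3,5,7]=1  [3,4,5,7]=4  [3,5,7,8]=4  [4,5,7,8]=12  [4,6,7,8]=12  [5,6,7,8]=6
  size 5 → [0,3,4,5,7]=10  [0,4,5,7,8]=30  [0,4,6,7,8]=30  [1,2,3,5,7]=1  [2,3,4,5,7]=5  [2,3,5,7,8]=5  [3,4,5,7,8]=20  [3,5,6,7,8]=10  [4,5,6,7,8]=30
  size 6 → [0,2,3,4,5,7]=15  [0,3,4,5,7,8]=60  [0,4,5,6,7,8]=90  [1,2,3,4,5,7]=6  [1,2,3,5,7,8]=6  [2,3,4,5,7,8]=30  [2,3,5,6,7,8]=15  [3,4,5,6,7,8]=60
  size 7 → [0,1,2,3,4,5,7]=21  [0,2,3,4,5,7,8]=105  [0,3,4,5,6,7,8]=210  [1,2,3,4,5,7,8]=42  [1,2,3,5,6,7,8]=21  [2,3,4,5,6,7,8]=105
  first=0(a) contributes 168
  first=1(c) contributes 420
  first=6(e) contributes 168
|[w]| = 756

756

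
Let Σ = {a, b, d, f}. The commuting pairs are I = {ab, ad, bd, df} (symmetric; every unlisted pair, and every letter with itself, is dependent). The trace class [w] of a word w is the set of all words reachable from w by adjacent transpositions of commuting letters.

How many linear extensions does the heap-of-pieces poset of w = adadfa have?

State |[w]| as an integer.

15

piece 0:a — minimal
piece 1:d — minimal
piece 2:a rests on {0:a}
piece 3:d rests on {1:d}
piece 4:f rests on {2:a}
piece 5:a rests on {4:f}
minimal pieces: {0:a, 1:d}
ways to finish when only these pieces remain (= sum over removing one remaining piece with nothing left below it):
  1 left: {3}→1  {5}→1
  2 left: {1,3}→1  {3,5}→2  {4,5}→1
  3 left: {1,3,5}→3  {2,4,5}→1  {3,4,5}→3
  4 left: {0,2,4,5}→1  {1,3,4,5}→6  {2,3,4,5}→4
  placing 0:a first → 10 extensions
  placing 1:d first → 5 extensions
total linear extensions = 15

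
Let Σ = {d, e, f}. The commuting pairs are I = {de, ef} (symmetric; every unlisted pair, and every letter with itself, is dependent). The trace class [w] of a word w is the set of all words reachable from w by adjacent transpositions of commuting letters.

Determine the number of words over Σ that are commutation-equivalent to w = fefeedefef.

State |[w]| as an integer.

252

0(f) covers ∅
1(e) covers ∅
2(f) covers 0:f
3(e) covers 1:e
4(e) covers 3:e
5(d) covers 2:f
6(e) covers 4:e
7(f) covers 5:d
8(e) covers 6:e
9(f) covers 7:f
floor of heap: 0:f, 1:e
completions by unplaced set U, small U first (add the entries for U minus each lowest piece of U):
  |U|=1: {8}:1  {9}:1
  |U|=2: {6,8}:1  {7,9}:1  {8,9}:2
  |U|=3: {4,6,8}:1  {5,7,9}:1  {6,8,9}:3  {7,8,9}:3
  |U|=4: {2,5,7,9}:1  {3,4,6,8}:1  {4,6,8,9}:4  {5,7,8,9}:4  {6,7,8,9}:6
  |U|=5: {0,2,5,7,9}:1  {1,3,4,6,8}:1  {2,5,7,8,9}:5  {3,4,6,8,9}:5  {4,6,7,8,9}:10  {5,6,7,8,9}:10
  |U|=6: {0,2,5,7,8,9}:6  {1,3,4,6,8,9}:6  {2,5,6,7,8,9}:15  {3,4,6,7,8,9}:15  {4,5,6,7,8,9}:20
  |U|=7: {0,2,5,6,7,8,9}:21  {1,3,4,6,7,8,9}:21  {2,4,5,6,7,8,9}:35  {3,4,5,6,7,8,9}:35
  |U|=8: {0,2,4,5,6,7,8,9}:56  {1,3,4,5,6,7,8,9}:56  {2,3,4,5,6,7,8,9}:70
  start at 0(f): 126
  start at 1(e): 126
sum over floor = 252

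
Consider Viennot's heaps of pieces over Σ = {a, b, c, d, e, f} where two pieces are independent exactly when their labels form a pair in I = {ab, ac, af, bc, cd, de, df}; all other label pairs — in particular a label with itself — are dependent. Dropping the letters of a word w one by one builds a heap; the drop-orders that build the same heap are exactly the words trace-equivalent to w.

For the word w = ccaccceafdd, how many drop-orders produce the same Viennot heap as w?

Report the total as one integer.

drop 0:c onto floor
drop 1:c onto {0:c}
drop 2:a onto floor
drop 3:c onto {1:c}
drop 4:c onto {3:c}
drop 5:c onto {4:c}
drop 6:e onto {2:a, 5:c}
drop 7:a onto {6:e}
drop 8:f onto {6:e}
drop 9:d onto {7:a}
drop 10:d onto {9:d}
ground layer = {0:c, 2:a}
drop-orders for the pieces not yet dropped (sum over which currently-grounded one goes next):
  1 to go: {8} 1  {10} 1
  2 to go: {8,10} 2  {9,10} 1
  3 to go: {7,9,10} 1  {8,9,10} 3
  4 to go: {7,8,9,10} 4
  5 to go: {6,7,8,9,10} 4
  6 to go: {2,6,7,8,9,10} 4  {5,6,7,8,9,10} 4
  7 to go: {2,5,6,7,8,9,10} 8  {4,5,6,7,8,9,10} 4
  8 to go: {2,4,5,6,7,8,9,10} 12  {3,4,5,6,7,8,9,10} 4
  9 to go: {1,3,4,5,6,7,8,9,10} 4  {2,3,4,5,6,7,8,9,10} 16
  if 0:c drops first: 20 orders
  if 2:a drops first: 4 orders
heap linearizations: 24

24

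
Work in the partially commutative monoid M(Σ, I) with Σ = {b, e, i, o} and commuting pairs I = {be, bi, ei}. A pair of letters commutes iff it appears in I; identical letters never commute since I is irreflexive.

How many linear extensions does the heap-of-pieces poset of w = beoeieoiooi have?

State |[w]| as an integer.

6

drop 0:b onto floor
drop 1:e onto floor
drop 2:o onto {0:b, 1:e}
drop 3:e onto {2:o}
drop 4:i onto {2:o}
drop 5:e onto {3:e}
drop 6:o onto {4:i, 5:e}
drop 7:i onto {6:o}
drop 8:o onto {7:i}
drop 9:o onto {8:o}
drop 10:i onto {9:o}
ground layer = {0:b, 1:e}
drop-orders for the pieces not yet dropped (sum over which currently-grounded one goes next):
  1 to go: {10} 1
  2 to go: {9,10} 1
  3 to go: {8,9,10} 1
  4 to go: {7,8,9,10} 1
  5 to go: {6,7,8,9,10} 1
  6 to go: {4,6,7,8,9,10} 1  {5,6,7,8,9,10} 1
  7 to go: {3,5,6,7,8,9,10} 1  {4,5,6,7,8,9,10} 2
  8 to go: {3,4,5,6,7,8,9,10} 3
  9 to go: {2,3,4,5,6,7,8,9,10} 3
  if 0:b drops first: 3 orders
  if 1:e drops first: 3 orders
heap linearizations: 6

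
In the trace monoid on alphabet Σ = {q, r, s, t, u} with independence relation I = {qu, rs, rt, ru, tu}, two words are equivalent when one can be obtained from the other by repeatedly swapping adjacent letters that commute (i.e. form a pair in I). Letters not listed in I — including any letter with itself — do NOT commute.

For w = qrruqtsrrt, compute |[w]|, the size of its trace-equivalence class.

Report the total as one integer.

70

0(q) covers ∅
1(r) covers 0:q
2(r) covers 1:r
3(u) covers ∅
4(q) covers 2:r
5(t) covers 4:q
6(s) covers 3:u, 5:t
7(r) covers 4:q
8(r) covers 7:r
9(t) covers 6:s
floor of heap: 0:q, 3:u
completions by unplaced set U, small U first (add the entries for U minus each lowest piece of U):
  |U|=1: {8}:1  {9}:1
  |U|=2: {6,9}:1  {7,8}:1  {8,9}:2
  |U|=3: {3,6,9}:1  {5,6,9}:1  {6,8,9}:3  {7,8,9}:3
  |U|=4: {3,5,6,9}:2  {3,6,8,9}:4  {5,6,8,9}:4  {6,7,8,9}:6
  |U|=5: {3,5,6,8,9}:10  {3,6,7,8,9}:10  {5,6,7,8,9}:10
  |U|=6: {3,5,6,7,8,9}:30  {4,5,6,7,8,9}:10
  |U|=7: {2,4,5,6,7,8,9}:10  {3,4,5,6,7,8,9}:40
  |U|=8: {1,2,4,5,6,7,8,9}:10  {2,3,4,5,6,7,8,9}:50
  start at 0(q): 60
  start at 3(u): 10
sum over floor = 70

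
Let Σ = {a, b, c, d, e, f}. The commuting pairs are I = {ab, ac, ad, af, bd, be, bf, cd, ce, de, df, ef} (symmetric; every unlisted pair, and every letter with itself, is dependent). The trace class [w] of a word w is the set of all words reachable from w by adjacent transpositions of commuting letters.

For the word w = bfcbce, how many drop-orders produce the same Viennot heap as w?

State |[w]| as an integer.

drop 0:b onto floor
drop 1:f onto floor
drop 2:c onto {0:b, 1:f}
drop 3:b onto {2:c}
drop 4:c onto {3:b}
drop 5:e onto floor
ground layer = {0:b, 1:f, 5:e}
drop-orders for the pieces not yet dropped (sum over which currently-grounded one goes next):
  1 to go: {4} 1  {5} 1
  2 to go: {3,4} 1  {4,5} 2
  3 to go: {2,3,4} 1  {3,4,5} 3
  4 to go: {0,2,3,4} 1  {1,2,3,4} 1  {2,3,4,5} 4
  if 0:b drops first: 5 orders
  if 1:f drops first: 5 orders
  if 5:e drops first: 2 orders
heap linearizations: 12

12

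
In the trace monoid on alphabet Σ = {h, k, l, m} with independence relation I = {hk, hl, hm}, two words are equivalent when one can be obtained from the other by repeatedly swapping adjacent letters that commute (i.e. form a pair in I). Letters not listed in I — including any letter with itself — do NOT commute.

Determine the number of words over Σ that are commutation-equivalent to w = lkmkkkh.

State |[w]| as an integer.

7

piece 0:l — minimal
piece 1:k rests on {0:l}
piece 2:m rests on {1:k}
piece 3:k rests on {2:m}
piece 4:k rests on {3:k}
piece 5:k rests on {4:k}
piece 6:h — minimal
minimal pieces: {0:l, 6:h}
ways to finish when only these pieces remain (= sum over removing one remaining piece with nothing left below it):
  1 left: {5}→1  {6}→1
  2 left: {4,5}→1  {5,6}→2
  3 left: {3,4,5}→1  {4,5,6}→3
  4 left: {2,3,4,5}→1  {3,4,5,6}→4
  5 left: {1,2,3,4,5}→1  {2,3,4,5,6}→5
  placing 0:l first → 6 extensions
  placing 6:h first → 1 extensions
total linear extensions = 7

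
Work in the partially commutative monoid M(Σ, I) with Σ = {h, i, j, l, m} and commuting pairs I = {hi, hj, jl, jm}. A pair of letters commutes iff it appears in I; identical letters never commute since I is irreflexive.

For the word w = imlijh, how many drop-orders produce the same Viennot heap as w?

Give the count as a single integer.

3

piece 0:i — minimal
piece 1:m rests on {0:i}
piece 2:l rests on {1:m}
piece 3:i rests on {2:l}
piece 4:j rests on {3:i}
piece 5:h rests on {2:l}
minimal pieces: {0:i}
ways to finish when only these pieces remain (= sum over removing one remaining piece with nothing left below it):
  1 left: {4}→1  {5}→1
  2 left: {3,4}→1  {4,5}→2
  3 left: {3,4,5}→3
  4 left: {2,3,4,5}→3
  placing 0:i first → 3 extensions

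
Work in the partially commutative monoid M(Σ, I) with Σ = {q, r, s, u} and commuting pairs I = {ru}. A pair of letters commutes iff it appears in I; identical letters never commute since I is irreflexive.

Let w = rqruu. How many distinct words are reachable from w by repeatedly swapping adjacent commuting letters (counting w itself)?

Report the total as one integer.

piece 0:r — minimal
piece 1:q rests on {0:r}
piece 2:r rests on {1:q}
piece 3:u rests on {1:q}
piece 4:u rests on {3:u}
minimal pieces: {0:r}
ways to finish when only these pieces remain (= sum over removing one remaining piece with nothing left below it):
  1 left: {2}→1  {4}→1
  2 left: {2,4}→2  {3,4}→1
  3 left: {2,3,4}→3
  placing 0:r first → 3 extensions

3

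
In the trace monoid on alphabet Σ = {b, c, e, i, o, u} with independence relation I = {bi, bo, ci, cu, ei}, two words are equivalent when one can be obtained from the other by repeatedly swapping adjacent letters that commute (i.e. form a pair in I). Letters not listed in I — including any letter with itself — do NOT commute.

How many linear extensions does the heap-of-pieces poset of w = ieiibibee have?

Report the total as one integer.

126

0(i) covers ∅
1(e) covers ∅
2(i) covers 0:i
3(i) covers 2:i
4(b) covers 1:e
5(i) covers 3:i
6(b) covers 4:b
7(e) covers 6:b
8(e) covers 7:e
floor of heap: 0:i, 1:e
completions by unplaced set U, small U first (add the entries for U minus each lowest piece of U):
  |U|=1: {5}:1  {8}:1
  |U|=2: {3,5}:1  {5,8}:2  {7,8}:1
  |U|=3: {2,3,5}:1  {3,5,8}:3  {5,7,8}:3  {6,7,8}:1
  |U|=4: {0,2,3,5}:1  {2,3,5,8}:4  {3,5,7,8}:6  {4,6,7,8}:1  {5,6,7,8}:4
  |U|=5: {0,2,3,5,8}:5  {1,4,6,7,8}:1  {2,3,5,7,8}:10  {3,5,6,7,8}:10  {4,5,6,7,8}:5
  |U|=6: {0,2,3,5,7,8}:15  {1,4,5,6,7,8}:6  {2,3,5,6,7,8}:20  {3,4,5,6,7,8}:15
  |U|=7: {0,2,3,5,6,7,8}:35  {1,3,4,5,6,7,8}:21  {2,3,4,5,6,7,8}:35
  start at 0(i): 56
  start at 1(e): 70
sum over floor = 126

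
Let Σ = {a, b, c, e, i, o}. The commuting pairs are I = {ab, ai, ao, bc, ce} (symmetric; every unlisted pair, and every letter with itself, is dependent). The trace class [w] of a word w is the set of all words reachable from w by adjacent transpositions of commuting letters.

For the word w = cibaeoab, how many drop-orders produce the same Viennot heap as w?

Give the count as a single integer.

0(c) covers ∅
1(i) covers 0:c
2(b) covers 1:i
3(a) covers 0:c
4(e) covers 2:b, 3:a
5(o) covers 4:e
6(a) covers 4:e
7(b) covers 5:o
floor of heap: 0:c
completions by unplaced set U, small U first (add the entries for U minus each lowest piece of U):
  |U|=1: {6}:1  {7}:1
  |U|=2: {5,7}:1  {6,7}:2
  |U|=3: {5,6,7}:3
  |U|=4: {4,5,6,7}:3
  |U|=5: {2,4,5,6,7}:3  {3,4,5,6,7}:3
  |U|=6: {1,2,4,5,6,7}:3  {2,3,4,5,6,7}:6
  start at 0(c): 9

9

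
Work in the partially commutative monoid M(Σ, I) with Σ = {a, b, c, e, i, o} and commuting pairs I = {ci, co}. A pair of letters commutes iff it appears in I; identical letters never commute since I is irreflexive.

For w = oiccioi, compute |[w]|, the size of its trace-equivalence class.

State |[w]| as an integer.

21

0(o) covers ∅
1(i) covers 0:o
2(c) covers ∅
3(c) covers 2:c
4(i) covers 1:i
5(o) covers 4:i
6(i) covers 5:o
floor of heap: 0:o, 2:c
completions by unplaced set U, small U first (add the entries for U minus each lowest piece of U):
  |U|=1: {3}:1  {6}:1
  |U|=2: {2,3}:1  {3,6}:2  {5,6}:1
  |U|=3: {2,3,6}:3  {3,5,6}:3  {4,5,6}:1
  |U|=4: {1,4,5,6}:1  {2,3,5,6}:6  {3,4,5,6}:4
  |U|=5: {0,1,4,5,6}:1  {1,3,4,5,6}:5  {2,3,4,5,6}:10
  start at 0(o): 15
  start at 2(c): 6
sum over floor = 21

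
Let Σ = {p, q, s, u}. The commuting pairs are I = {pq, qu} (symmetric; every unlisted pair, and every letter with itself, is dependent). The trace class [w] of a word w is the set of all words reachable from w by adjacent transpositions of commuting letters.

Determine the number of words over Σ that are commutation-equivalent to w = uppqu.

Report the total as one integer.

0(u) covers ∅
1(p) covers 0:u
2(p) covers 1:p
3(q) covers ∅
4(u) covers 2:p
floor of heap: 0:u, 3:q
completions by unplaced set U, small U first (add the entries for U minus each lowest piece of U):
  |U|=1: {3}:1  {4}:1
  |U|=2: {2,4}:1  {3,4}:2
  |U|=3: {1,2,4}:1  {2,3,4}:3
  start at 0(u): 4
  start at 3(q): 1
sum over floor = 5

5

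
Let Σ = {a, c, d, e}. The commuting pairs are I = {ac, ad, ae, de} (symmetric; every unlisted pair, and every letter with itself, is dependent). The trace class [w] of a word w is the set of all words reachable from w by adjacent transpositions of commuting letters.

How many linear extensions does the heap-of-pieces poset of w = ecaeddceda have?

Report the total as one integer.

270

0(e) covers ∅
1(c) covers 0:e
2(a) covers ∅
3(e) covers 1:c
4(d) covers 1:c
5(d) covers 4:d
6(c) covers 3:e, 5:d
7(e) covers 6:c
8(d) covers 6:c
9(a) covers 2:a
floor of heap: 0:e, 2:a
completions by unplaced set U, small U first (add the entries for U minus each lowest piece of U):
  |U|=1: {7}:1  {8}:1  {9}:1
  |U|=2: {2,9}:1  {7,8}:2  {7,9}:2  {8,9}:2
  |U|=3: {2,7,9}:3  {2,8,9}:3  {6,7,8}:2  {7,8,9}:6
  |U|=4: {2,7,8,9}:12  {3,6,7,8}:2  {5,6,7,8}:2  {6,7,8,9}:8
  |U|=5: {2,6,7,8,9}:20  {3,5,6,7,8}:4  {3,6,7,8,9}:10  {4,5,6,7,8}:2  {5,6,7,8,9}:10
  |U|=6: {2,3,6,7,8,9}:30  {2,5,6,7,8,9}:30  {3,4,5,6,7,8}:6  {3,5,6,7,8,9}:24  {4,5,6,7,8,9}:12
  |U|=7: {1,3,4,5,6,7,8}:6  {2,3,5,6,7,8,9}:84  {2,4,5,6,7,8,9}:42  {3,4,5,6,7,8,9}:42
  |U|=8: {0,1,3,4,5,6,7,8}:6  {1,3,4,5,6,7,8,9}:48  {2,3,4,5,6,7,8,9}:168
  start at 0(e): 216
  start at 2(a): 54
sum over floor = 270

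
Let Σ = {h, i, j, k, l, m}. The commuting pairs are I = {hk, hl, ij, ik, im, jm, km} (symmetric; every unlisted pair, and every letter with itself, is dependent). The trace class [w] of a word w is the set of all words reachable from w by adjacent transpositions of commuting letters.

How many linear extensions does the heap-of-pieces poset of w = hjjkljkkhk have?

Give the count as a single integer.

piece 0:h — minimal
piece 1:j rests on {0:h}
piece 2:j rests on {1:j}
piece 3:k rests on {2:j}
piece 4:l rests on {3:k}
piece 5:j rests on {4:l}
piece 6:k rests on {5:j}
piece 7:k rests on {6:k}
piece 8:h rests on {5:j}
piece 9:k rests on {7:k}
minimal pieces: {0:h}
ways to finish when only these pieces remain (= sum over removing one remaining piece with nothing left below it):
  1 left: {8}→1  {9}→1
  2 left: {7,9}→1  {8,9}→2
  3 left: {6,7,9}→1  {7,8,9}→3
  4 left: {6,7,8,9}→4
  5 left: {5,6,7,8,9}→4
  6 left: {4,5,6,7,8,9}→4
  7 left: {3,4,5,6,7,8,9}→4
  8 left: {2,3,4,5,6,7,8,9}→4
  placing 0:h first → 4 extensions

4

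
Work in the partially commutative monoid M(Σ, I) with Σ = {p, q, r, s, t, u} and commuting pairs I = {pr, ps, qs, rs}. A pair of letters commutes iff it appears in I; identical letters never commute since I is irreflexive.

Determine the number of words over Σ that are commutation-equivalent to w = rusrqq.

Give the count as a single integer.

4

#0=r has no predecessor
#1=u depends on [0:r]
#2=s depends on [1:u]
#3=r depends on [1:u]
#4=q depends on [3:r]
#5=q depends on [4:q]
sources: [0:r]
N(rest) = Σ N(rest − s) over sources s of rest; N(one piece) = 1:
  size 1 → [2]=1  [5]=1
  size 2 → [2,5]=2  [4,5]=1
  size 3 → [2,4,5]=3  [3,4,5]=1
  size 4 → [2,3,4,5]=4
  first=0(r) contributes 4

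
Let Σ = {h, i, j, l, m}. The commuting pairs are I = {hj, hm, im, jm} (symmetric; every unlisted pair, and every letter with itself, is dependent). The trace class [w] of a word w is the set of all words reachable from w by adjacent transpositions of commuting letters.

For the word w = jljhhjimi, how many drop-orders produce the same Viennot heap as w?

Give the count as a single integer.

piece 0:j — minimal
piece 1:l rests on {0:j}
piece 2:j rests on {1:l}
piece 3:h rests on {1:l}
piece 4:h rests on {3:h}
piece 5:j rests on {2:j}
piece 6:i rests on {4:h, 5:j}
piece 7:m rests on {1:l}
piece 8:i rests on {6:i}
minimal pieces: {0:j}
ways to finish when only these pieces remain (= sum over removing one remaining piece with nothing left below it):
  1 left: {7}→1  {8}→1
  2 left: {6,8}→1  {7,8}→2
  3 left: {4,6,8}→1  {5,6,8}→1  {6,7,8}→3
  4 left: {2,5,6,8}→1  {3,4,6,8}→1  {4,5,6,8}→2  {4,6,7,8}→4  {5,6,7,8}→4
  5 left: {2,4,5,6,8}→3  {2,5,6,7,8}→5  {3,4,5,6,8}→3  {3,4,6,7,8}→5  {4,5,6,7,8}→10
  6 left: {2,3,4,5,6,8}→6  {2,4,5,6,7,8}→18  {3,4,5,6,7,8}→18
  7 left: {2,3,4,5,6,7,8}→42
  placing 0:j first → 42 extensions

42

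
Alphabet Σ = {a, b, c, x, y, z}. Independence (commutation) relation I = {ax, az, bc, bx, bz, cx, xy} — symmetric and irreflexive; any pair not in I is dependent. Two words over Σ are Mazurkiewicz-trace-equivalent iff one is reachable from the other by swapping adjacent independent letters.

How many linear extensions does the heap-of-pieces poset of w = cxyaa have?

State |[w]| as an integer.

5

drop 0:c onto floor
drop 1:x onto floor
drop 2:y onto {0:c}
drop 3:a onto {2:y}
drop 4:a onto {3:a}
ground layer = {0:c, 1:x}
drop-orders for the pieces not yet dropped (sum over which currently-grounded one goes next):
  1 to go: {1} 1  {4} 1
  2 to go: {1,4} 2  {3,4} 1
  3 to go: {1,3,4} 3  {2,3,4} 1
  if 0:c drops first: 4 orders
  if 1:x drops first: 1 orders
heap linearizations: 5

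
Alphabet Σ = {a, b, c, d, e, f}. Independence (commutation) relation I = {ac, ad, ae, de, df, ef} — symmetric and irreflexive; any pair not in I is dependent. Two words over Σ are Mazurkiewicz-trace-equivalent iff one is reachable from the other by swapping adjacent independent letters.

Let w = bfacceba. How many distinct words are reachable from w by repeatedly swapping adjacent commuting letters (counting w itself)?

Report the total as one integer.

drop 0:b onto floor
drop 1:f onto {0:b}
drop 2:a onto {1:f}
drop 3:c onto {1:f}
drop 4:c onto {3:c}
drop 5:e onto {4:c}
drop 6:b onto {2:a, 5:e}
drop 7:a onto {6:b}
ground layer = {0:b}
drop-orders for the pieces not yet dropped (sum over which currently-grounded one goes next):
  1 to go: {7} 1
  2 to go: {6,7} 1
  3 to go: {2,6,7} 1  {5,6,7} 1
  4 to go: {2,5,6,7} 2  {4,5,6,7} 1
  5 to go: {2,4,5,6,7} 3  {3,4,5,6,7} 1
  6 to go: {2,3,4,5,6,7} 4
  if 0:b drops first: 4 orders

4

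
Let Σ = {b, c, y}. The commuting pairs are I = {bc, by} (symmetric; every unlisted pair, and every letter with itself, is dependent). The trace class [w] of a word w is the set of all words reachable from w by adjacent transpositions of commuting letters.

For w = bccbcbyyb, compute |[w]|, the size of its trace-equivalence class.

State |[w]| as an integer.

126

0(b) covers ∅
1(c) covers ∅
2(c) covers 1:c
3(b) covers 0:b
4(c) covers 2:c
5(b) covers 3:b
6(y) covers 4:c
7(y) covers 6:y
8(b) covers 5:b
floor of heap: 0:b, 1:c
completions by unplaced set U, small U first (add the entries for U minus each lowest piece of U):
  |U|=1: {7}:1  {8}:1
  |U|=2: {5,8}:1  {6,7}:1  {7,8}:2
  |U|=3: {3,5,8}:1  {4,6,7}:1  {5,7,8}:3  {6,7,8}:3
  |U|=4: {0,3,5,8}:1  {2,4,6,7}:1  {3,5,7,8}:4  {4,6,7,8}:4  {5,6,7,8}:6
  |U|=5: {0,3,5,7,8}:5  {1,2,4,6,7}:1  {2,4,6,7,8}:5  {3,5,6,7,8}:10  {4,5,6,7,8}:10
  |U|=6: {0,3,5,6,7,8}:15  {1,2,4,6,7,8}:6  {2,4,5,6,7,8}:15  {3,4,5,6,7,8}:20
  |U|=7: {0,3,4,5,6,7,8}:35  {1,2,4,5,6,7,8}:21  {2,3,4,5,6,7,8}:35
  start at 0(b): 56
  start at 1(c): 70
sum over floor = 126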